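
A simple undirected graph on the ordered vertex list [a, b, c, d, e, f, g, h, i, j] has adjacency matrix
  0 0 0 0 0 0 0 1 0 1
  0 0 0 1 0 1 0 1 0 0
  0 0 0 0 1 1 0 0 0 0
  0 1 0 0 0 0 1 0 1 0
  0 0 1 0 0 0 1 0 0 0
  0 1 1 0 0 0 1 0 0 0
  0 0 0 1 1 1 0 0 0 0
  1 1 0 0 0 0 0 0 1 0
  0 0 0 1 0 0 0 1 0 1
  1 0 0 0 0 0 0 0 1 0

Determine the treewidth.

A width-2 tree decomposition is:
Bags: B1 = {c, e, f}  B2 = {e, f, g}  B3 = {b, f, g}  B4 = {b, d, g}  B5 = {b, d, h}  B6 = {d, h, i}  B7 = {a, h, i}  B8 = {a, i, j}
Tree: B1–B2, B2–B3, B3–B4, B4–B5, B5–B6, B6–B7, B7–B8
Every bag has size at most 3, so the width is 3 − 1 = 2 and tw(G) ≤ 2. Since c–e–g–f–c is a cycle in G, G is not acyclic. Forests are exactly the graphs of treewidth ≤ 1, so tw(G) ≥ 2. Therefore the treewidth is 2.

2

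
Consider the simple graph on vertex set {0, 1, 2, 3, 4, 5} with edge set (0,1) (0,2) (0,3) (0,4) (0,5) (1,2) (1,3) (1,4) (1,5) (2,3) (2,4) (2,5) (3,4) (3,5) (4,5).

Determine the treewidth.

5

A width-5 tree decomposition is:
Bags: B1 = {0, 1, 2, 3, 4, 5}
Tree: (single bag)
A single bag containing all 6 vertices is trivially a valid decomposition of width 5. On the other hand G contains the 6-clique {0, 1, 2, 3, 4, 5}. A clique must lie in a single bag of any decomposition, so no decomposition can have width below 5. Therefore the treewidth is 5.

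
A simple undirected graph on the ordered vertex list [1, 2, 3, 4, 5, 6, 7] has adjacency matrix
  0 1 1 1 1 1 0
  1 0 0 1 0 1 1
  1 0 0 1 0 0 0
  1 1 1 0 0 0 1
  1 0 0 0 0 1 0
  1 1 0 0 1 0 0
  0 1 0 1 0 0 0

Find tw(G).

2

A width-2 tree decomposition is:
Bags: B1 = {1, 2, 4}  B2 = {2, 4, 7}  B3 = {1, 2, 6}  B4 = {1, 5, 6}  B5 = {1, 3, 4}
Tree: B1–B2, B1–B3, B3–B4, B1–B5
The largest bag has 3 vertices, giving width 2; this decomposition certifies tw(G) ≤ 2. Conversely, {1, 2, 4} is a clique of size 3, and the vertices of any clique must share a bag in every tree decomposition; so some bag has ≥ 3 vertices and tw(G) ≥ 2. Hence tw(G) = 2 exactly.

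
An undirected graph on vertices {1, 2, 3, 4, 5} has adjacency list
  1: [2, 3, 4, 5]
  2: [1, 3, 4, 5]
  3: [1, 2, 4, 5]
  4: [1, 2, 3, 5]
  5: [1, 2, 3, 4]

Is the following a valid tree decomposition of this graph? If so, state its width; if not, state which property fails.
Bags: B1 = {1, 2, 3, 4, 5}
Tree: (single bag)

Vertex coverage: the bags together contain {1, 2, 3, 4, 5}, the full vertex set. Edge coverage: each edge of G has both endpoints in at least one bag. Running intersection: for every vertex, the bags containing it form a connected subtree. All three properties hold, so this is a valid tree decomposition of width max|bag| − 1 = 4, and hence tw(G) ≤ 4.

Yes; width 4.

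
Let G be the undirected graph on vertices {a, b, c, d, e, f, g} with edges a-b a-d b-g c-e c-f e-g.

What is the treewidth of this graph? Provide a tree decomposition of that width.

Every bag has size at most 2, so the width is 2 − 1 = 1 and tw(G) ≤ 1. Any graph with an edge has treewidth ≥ 1, and G has the edge f–c. The upper and lower bounds meet at 1, so that is the treewidth.

Treewidth 1.
One such decomposition:
Bags: B1 = {c, f}  B2 = {c, e}  B3 = {e, g}  B4 = {b, g}  B5 = {a, b}  B6 = {a, d}
Tree: B1–B2, B2–B3, B3–B4, B4–B5, B5–B6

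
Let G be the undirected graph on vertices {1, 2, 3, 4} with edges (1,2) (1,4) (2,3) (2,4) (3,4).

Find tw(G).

2

A width-2 tree decomposition is:
Bags: B1 = {2, 3, 4}  B2 = {1, 2, 4}
Tree: B1–B2
The largest bag has 3 vertices, giving width 2; this decomposition certifies tw(G) ≤ 2. On the other hand G contains the 3-clique {1, 2, 4}. A clique must lie in a single bag of any decomposition, so no decomposition can have width below 2. Combining the bounds, tw(G) = 2.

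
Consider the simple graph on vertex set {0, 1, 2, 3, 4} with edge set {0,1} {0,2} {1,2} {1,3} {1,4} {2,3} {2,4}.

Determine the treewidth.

2

A width-2 tree decomposition is:
Bags: B1 = {0, 1, 2}  B2 = {1, 2, 3}  B3 = {1, 2, 4}
Tree: B1–B2, B1–B3
Each bag holds 3 vertices, so the decomposition has width 2, which upper-bounds the treewidth. For the lower bound, the 3 vertices {0, 1, 2} are pairwise adjacent, and any tree decomposition puts a clique entirely inside one bag — forcing width ≥ 2. Hence tw(G) = 2 exactly.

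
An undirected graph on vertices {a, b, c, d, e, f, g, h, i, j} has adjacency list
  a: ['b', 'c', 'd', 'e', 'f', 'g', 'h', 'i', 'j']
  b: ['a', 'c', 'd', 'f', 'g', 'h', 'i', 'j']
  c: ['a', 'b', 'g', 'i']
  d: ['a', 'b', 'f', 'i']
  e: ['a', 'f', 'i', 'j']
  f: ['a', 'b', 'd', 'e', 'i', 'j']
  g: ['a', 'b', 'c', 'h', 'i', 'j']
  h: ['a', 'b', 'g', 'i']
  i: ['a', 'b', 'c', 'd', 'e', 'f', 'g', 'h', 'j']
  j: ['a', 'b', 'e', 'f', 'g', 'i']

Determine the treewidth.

A width-4 tree decomposition is:
Bags: B1 = {a, b, g, i, j}  B2 = {a, b, f, i, j}  B3 = {a, b, c, g, i}  B4 = {a, b, g, h, i}  B5 = {a, b, d, f, i}  B6 = {a, e, f, i, j}
Tree: B1–B2, B1–B3, B1–B4, B2–B5, B2–B6
Each bag holds 5 vertices, so the decomposition has width 4, which upper-bounds the treewidth. On the other hand G contains the 5-clique {a, e, f, i, j}. A clique must lie in a single bag of any decomposition, so no decomposition can have width below 4. The upper and lower bounds meet at 4, so that is the treewidth.

4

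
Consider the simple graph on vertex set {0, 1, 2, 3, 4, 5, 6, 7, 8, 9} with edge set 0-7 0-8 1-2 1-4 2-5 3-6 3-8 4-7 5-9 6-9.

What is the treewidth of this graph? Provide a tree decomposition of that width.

The largest bag has 3 vertices, giving width 2; this decomposition certifies tw(G) ≤ 2. The edges 4–7–0–8–3–6–9–5–2–1–4 form a cycle, so G is not a tree and its treewidth is at least 2. Combining the bounds, tw(G) = 2.

Treewidth 2.
One optimal decomposition is:
Bags: B1 = {0, 4, 7}  B2 = {0, 4, 8}  B3 = {3, 4, 8}  B4 = {3, 4, 6}  B5 = {4, 6, 9}  B6 = {4, 5, 9}  B7 = {2, 4, 5}  B8 = {1, 2, 4}
Tree: B1–B2, B2–B3, B3–B4, B4–B5, B5–B6, B6–B7, B7–B8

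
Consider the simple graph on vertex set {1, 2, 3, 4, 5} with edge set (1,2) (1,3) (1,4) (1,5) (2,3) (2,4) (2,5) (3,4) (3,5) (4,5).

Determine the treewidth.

4

A width-4 tree decomposition is:
Bags: B1 = {1, 2, 3, 4, 5}
Tree: (single bag)
A single bag containing all 5 vertices is trivially a valid decomposition of width 4. Conversely, {1, 2, 3, 4, 5} is a clique of size 5, and the vertices of any clique must share a bag in every tree decomposition; so some bag has ≥ 5 vertices and tw(G) ≥ 4. Therefore the treewidth is 4.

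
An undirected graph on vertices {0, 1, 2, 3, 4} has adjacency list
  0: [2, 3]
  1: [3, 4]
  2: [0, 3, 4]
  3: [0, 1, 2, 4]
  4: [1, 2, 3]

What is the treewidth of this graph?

A width-2 tree decomposition is:
Bags: B1 = {1, 3, 4}  B2 = {2, 3, 4}  B3 = {0, 2, 3}
Tree: B1–B2, B2–B3
Each bag holds 3 vertices, so the decomposition has width 2, which upper-bounds the treewidth. On the other hand G contains the 3-clique {1, 3, 4}. A clique must lie in a single bag of any decomposition, so no decomposition can have width below 2. Combining the bounds, tw(G) = 2.

2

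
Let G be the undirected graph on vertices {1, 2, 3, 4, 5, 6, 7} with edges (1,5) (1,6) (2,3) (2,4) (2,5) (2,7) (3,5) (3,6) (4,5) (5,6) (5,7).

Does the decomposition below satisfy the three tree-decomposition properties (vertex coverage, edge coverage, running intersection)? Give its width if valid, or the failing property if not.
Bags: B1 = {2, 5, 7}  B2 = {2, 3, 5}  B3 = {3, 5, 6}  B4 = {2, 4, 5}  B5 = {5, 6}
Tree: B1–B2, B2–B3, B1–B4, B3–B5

A tree decomposition must satisfy three properties: every vertex lies in some bag; for every edge, both endpoints lie together in some bag; and for every vertex, the bags containing it form a connected subtree. Here vertex 1 appears in no bag, so the decomposition is invalid.

No — vertex 1 appears in no bag.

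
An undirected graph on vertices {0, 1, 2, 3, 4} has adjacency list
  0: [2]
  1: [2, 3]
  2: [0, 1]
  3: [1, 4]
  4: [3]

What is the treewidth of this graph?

A width-1 tree decomposition is:
Bags: B1 = {3, 4}  B2 = {1, 3}  B3 = {1, 2}  B4 = {0, 2}
Tree: B1–B2, B2–B3, B3–B4
The largest bag has 2 vertices, giving width 1; this decomposition certifies tw(G) ≤ 1. Since G has at least one edge (e.g. 4–3), it is not an edgeless graph, so tw(G) ≥ 1. Therefore the treewidth is 1.

1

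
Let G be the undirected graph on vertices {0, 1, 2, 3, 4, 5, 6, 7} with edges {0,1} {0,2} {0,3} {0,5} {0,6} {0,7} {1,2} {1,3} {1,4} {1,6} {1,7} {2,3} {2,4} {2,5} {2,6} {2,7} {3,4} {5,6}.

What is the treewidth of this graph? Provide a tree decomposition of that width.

Treewidth 3.
One optimal decomposition is:
Bags: B1 = {0, 1, 2, 6}  B2 = {0, 2, 5, 6}  B3 = {0, 1, 2, 3}  B4 = {1, 2, 3, 4}  B5 = {0, 1, 2, 7}
Tree: B1–B2, B1–B3, B3–B4, B1–B5

Each bag holds 4 vertices, so the decomposition has width 3, which upper-bounds the treewidth. Conversely, {0, 1, 2, 3} is a clique of size 4, and the vertices of any clique must share a bag in every tree decomposition; so some bag has ≥ 4 vertices and tw(G) ≥ 3. Hence tw(G) = 3 exactly.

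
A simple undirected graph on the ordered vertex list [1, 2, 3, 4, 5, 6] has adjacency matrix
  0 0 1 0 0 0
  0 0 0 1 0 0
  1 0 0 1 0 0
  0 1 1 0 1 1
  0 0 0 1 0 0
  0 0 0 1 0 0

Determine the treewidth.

1

A width-1 tree decomposition is:
Bags: B1 = {3, 4}  B2 = {2, 4}  B3 = {1, 3}  B4 = {4, 6}  B5 = {4, 5}
Tree: B1–B2, B1–B3, B2–B4, B1–B5
The largest bag has 2 vertices, giving width 1; this decomposition certifies tw(G) ≤ 1. Any graph with an edge has treewidth ≥ 1, and G has the edge 4–3. Combining the bounds, tw(G) = 1.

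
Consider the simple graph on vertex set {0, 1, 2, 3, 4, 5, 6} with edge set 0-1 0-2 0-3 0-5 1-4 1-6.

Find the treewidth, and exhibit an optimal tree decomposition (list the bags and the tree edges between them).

Treewidth 1.
One optimal decomposition is:
Bags: B1 = {0, 3}  B2 = {0, 1}  B3 = {1, 4}  B4 = {0, 2}  B5 = {0, 5}  B6 = {1, 6}
Tree: B1–B2, B2–B3, B1–B4, B4–B5, B2–B6

Every bag has size at most 2, so the width is 2 − 1 = 1 and tw(G) ≤ 1. G has an edge, so its treewidth is at least 1. Therefore the treewidth is 1.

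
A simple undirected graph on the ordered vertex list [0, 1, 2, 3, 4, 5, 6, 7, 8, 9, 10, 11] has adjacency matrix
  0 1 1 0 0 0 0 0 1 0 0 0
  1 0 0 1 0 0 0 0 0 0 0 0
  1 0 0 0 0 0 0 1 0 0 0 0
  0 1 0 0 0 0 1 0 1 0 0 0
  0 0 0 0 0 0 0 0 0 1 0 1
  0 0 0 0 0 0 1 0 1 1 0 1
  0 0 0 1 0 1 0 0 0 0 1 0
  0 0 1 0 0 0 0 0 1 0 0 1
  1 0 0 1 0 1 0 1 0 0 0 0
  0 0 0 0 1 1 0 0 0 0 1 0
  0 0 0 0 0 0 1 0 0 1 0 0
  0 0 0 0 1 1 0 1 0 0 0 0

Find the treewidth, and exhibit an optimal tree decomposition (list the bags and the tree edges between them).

Each bag holds 4 vertices, so the decomposition has width 3, which upper-bounds the treewidth. For the lower bound: the 4 vertex sets {4,9,10}, {11}, {5}, {3,6,7,8} are disjoint, each induces a connected subgraph, and every pair is joined by at least one edge of G. Contracting each set to a single vertex therefore yields K_{4} as a minor, and since treewidth is minor-monotone, tw(G) ≥ tw(K_{4}) = 3. Therefore the treewidth is 3.

Treewidth 3.
One such decomposition:
Bags: B1 = {4, 9, 10, 11}  B2 = {5, 9, 10, 11}  B3 = {5, 6, 10, 11}  B4 = {5, 6, 7, 11}  B5 = {5, 6, 7, 8}  B6 = {3, 6, 7, 8}  B7 = {2, 3, 7, 8}  B8 = {0, 2, 3, 8}  B9 = {0, 1, 2, 3}
Tree: B1–B2, B2–B3, B3–B4, B4–B5, B5–B6, B6–B7, B7–B8, B8–B9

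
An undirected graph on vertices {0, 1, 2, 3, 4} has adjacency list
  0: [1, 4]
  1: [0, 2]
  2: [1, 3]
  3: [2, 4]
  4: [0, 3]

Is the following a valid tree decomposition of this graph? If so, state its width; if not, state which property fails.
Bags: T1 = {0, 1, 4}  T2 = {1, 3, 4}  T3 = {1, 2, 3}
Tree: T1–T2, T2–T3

Yes; width 2.

Checking the three conditions: (i) the bags cover all of {0, 1, 2, 3, 4}; (ii) for each edge, some bag contains both endpoints; (iii) the bags containing any fixed vertex form a subtree. All hold, so the decomposition is valid with width 3 − 1 = 2.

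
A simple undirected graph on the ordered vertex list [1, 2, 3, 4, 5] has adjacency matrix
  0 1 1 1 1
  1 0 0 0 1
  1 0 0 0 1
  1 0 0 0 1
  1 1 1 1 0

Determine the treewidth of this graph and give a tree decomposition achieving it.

Treewidth 2.
One such decomposition:
Bags: B1 = {1, 2, 5}  B2 = {1, 4, 5}  B3 = {1, 3, 5}
Tree: B1–B2, B2–B3

The largest bag has 3 vertices, giving width 2; this decomposition certifies tw(G) ≤ 2. For the lower bound, the 3 vertices {1, 2, 5} are pairwise adjacent, and any tree decomposition puts a clique entirely inside one bag — forcing width ≥ 2. Hence tw(G) = 2 exactly.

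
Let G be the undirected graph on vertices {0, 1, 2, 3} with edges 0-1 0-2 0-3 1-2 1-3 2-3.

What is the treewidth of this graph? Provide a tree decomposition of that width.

Treewidth 3.
Bags: B1 = {0, 1, 2, 3}
Tree: (single bag)

A single bag containing all 4 vertices is trivially a valid decomposition of width 3. For the lower bound, the 4 vertices {0, 1, 2, 3} are pairwise adjacent, and any tree decomposition puts a clique entirely inside one bag — forcing width ≥ 3. Combining the bounds, tw(G) = 3.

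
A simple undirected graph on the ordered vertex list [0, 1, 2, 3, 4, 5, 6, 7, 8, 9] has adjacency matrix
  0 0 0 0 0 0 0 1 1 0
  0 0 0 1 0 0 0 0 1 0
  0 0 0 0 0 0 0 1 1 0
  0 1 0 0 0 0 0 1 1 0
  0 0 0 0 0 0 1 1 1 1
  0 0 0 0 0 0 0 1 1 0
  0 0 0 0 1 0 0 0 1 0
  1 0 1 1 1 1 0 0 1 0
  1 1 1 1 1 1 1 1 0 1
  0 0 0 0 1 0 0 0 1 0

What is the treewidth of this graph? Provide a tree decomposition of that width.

Each bag holds 3 vertices, so the decomposition has width 2, which upper-bounds the treewidth. Conversely, {1, 3, 8} is a clique of size 3, and the vertices of any clique must share a bag in every tree decomposition; so some bag has ≥ 3 vertices and tw(G) ≥ 2. Hence tw(G) = 2 exactly.

Treewidth 2.
One such decomposition:
Bags: B1 = {2, 7, 8}  B2 = {4, 7, 8}  B3 = {0, 7, 8}  B4 = {5, 7, 8}  B5 = {3, 7, 8}  B6 = {1, 3, 8}  B7 = {4, 6, 8}  B8 = {4, 8, 9}
Tree: B1–B2, B2–B3, B2–B4, B2–B5, B5–B6, B2–B7, B2–B8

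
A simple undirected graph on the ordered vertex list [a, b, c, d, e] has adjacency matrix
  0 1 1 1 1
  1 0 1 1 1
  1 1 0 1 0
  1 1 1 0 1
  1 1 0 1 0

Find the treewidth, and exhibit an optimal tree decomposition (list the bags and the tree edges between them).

Each bag holds 4 vertices, so the decomposition has width 3, which upper-bounds the treewidth. Conversely, {a, b, d, e} is a clique of size 4, and the vertices of any clique must share a bag in every tree decomposition; so some bag has ≥ 4 vertices and tw(G) ≥ 3. Therefore the treewidth is 3.

Treewidth 3.
Bags: B1 = {a, b, c, d}  B2 = {a, b, d, e}
Tree: B1–B2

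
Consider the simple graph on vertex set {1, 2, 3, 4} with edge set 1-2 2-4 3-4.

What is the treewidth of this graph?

1

A width-1 tree decomposition is:
Bags: B1 = {1, 2}  B2 = {2, 4}  B3 = {3, 4}
Tree: B1–B2, B2–B3
Each bag holds 2 vertices, so the decomposition has width 1, which upper-bounds the treewidth. G has an edge, so its treewidth is at least 1. Combining the bounds, tw(G) = 1.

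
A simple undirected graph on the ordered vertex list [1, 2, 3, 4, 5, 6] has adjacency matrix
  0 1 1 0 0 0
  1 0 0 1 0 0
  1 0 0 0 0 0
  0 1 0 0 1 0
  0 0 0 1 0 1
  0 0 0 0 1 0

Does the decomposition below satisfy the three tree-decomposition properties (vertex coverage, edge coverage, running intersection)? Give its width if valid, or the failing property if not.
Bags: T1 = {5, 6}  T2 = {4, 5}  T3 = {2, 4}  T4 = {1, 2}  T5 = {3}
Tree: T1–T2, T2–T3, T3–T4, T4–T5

A tree decomposition must satisfy three properties: every vertex lies in some bag; for every edge, both endpoints lie together in some bag; and for every vertex, the bags containing it form a connected subtree. Here edge (1,3) lies in no bag, so the decomposition is invalid.

No — edge (1,3) lies in no bag.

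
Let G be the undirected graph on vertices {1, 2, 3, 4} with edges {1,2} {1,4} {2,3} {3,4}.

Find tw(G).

A width-2 tree decomposition is:
Bags: B1 = {1, 3, 4}  B2 = {1, 2, 3}
Tree: B1–B2
Every bag has size at most 3, so the width is 3 − 1 = 2 and tw(G) ≤ 2. For the lower bound, G contains the cycle 3–4–1–2–3, so G is not a forest; only forests have treewidth ≤ 1, hence tw(G) ≥ 2. Combining the bounds, tw(G) = 2.

2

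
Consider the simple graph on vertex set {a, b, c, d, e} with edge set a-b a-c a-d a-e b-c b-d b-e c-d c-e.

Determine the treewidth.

A width-3 tree decomposition is:
Bags: B1 = {a, b, c, e}  B2 = {a, b, c, d}
Tree: B1–B2
Each bag holds 4 vertices, so the decomposition has width 3, which upper-bounds the treewidth. For the lower bound, the 4 vertices {a, b, c, d} are pairwise adjacent, and any tree decomposition puts a clique entirely inside one bag — forcing width ≥ 3. The upper and lower bounds meet at 3, so that is the treewidth.

3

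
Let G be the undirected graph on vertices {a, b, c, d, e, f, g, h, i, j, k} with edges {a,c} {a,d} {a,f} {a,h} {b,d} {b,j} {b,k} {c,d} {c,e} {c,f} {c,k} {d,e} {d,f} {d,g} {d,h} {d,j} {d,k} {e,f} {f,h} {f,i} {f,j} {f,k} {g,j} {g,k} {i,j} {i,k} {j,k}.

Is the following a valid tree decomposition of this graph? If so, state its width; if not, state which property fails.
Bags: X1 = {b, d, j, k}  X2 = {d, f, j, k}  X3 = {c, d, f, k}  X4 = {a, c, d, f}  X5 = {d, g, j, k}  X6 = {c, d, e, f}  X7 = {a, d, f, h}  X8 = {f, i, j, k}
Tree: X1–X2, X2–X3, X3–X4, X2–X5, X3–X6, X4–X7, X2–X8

Vertex coverage: the bags together contain {a, b, c, d, e, f, g, h, i, j, k}, the full vertex set. Edge coverage: each edge of G has both endpoints in at least one bag. Running intersection: for every vertex, the bags containing it form a connected subtree. All three properties hold, so this is a valid tree decomposition of width max|bag| − 1 = 3, and hence tw(G) ≤ 3.

Yes; width 3.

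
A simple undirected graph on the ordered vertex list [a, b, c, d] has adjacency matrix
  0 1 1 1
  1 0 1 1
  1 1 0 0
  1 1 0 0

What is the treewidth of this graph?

2

A width-2 tree decomposition is:
Bags: B1 = {a, b, d}  B2 = {a, b, c}
Tree: B1–B2
Each bag holds 3 vertices, so the decomposition has width 2, which upper-bounds the treewidth. For the lower bound, the 3 vertices {a, b, d} are pairwise adjacent, and any tree decomposition puts a clique entirely inside one bag — forcing width ≥ 2. The upper and lower bounds meet at 2, so that is the treewidth.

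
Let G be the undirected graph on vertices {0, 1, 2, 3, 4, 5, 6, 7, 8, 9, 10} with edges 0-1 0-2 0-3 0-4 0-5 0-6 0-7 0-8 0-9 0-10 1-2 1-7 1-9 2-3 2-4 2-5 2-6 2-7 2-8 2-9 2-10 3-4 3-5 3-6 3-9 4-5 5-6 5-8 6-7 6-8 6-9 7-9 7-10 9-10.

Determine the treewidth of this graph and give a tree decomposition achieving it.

Treewidth 4.
One optimal decomposition is:
Bags: B1 = {0, 2, 3, 6, 9}  B2 = {0, 2, 6, 7, 9}  B3 = {0, 2, 3, 5, 6}  B4 = {0, 2, 5, 6, 8}  B5 = {0, 1, 2, 7, 9}  B6 = {0, 2, 7, 9, 10}  B7 = {0, 2, 3, 4, 5}
Tree: B1–B2, B1–B3, B3–B4, B2–B5, B2–B6, B3–B7

Every bag has size at most 5, so the width is 5 − 1 = 4 and tw(G) ≤ 4. Conversely, {0, 1, 2, 7, 9} is a clique of size 5, and the vertices of any clique must share a bag in every tree decomposition; so some bag has ≥ 5 vertices and tw(G) ≥ 4. Therefore the treewidth is 4.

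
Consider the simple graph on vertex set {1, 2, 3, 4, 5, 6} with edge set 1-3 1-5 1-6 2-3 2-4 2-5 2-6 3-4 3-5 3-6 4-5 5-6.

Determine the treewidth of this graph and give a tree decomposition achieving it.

Treewidth 3.
Bags: B1 = {2, 3, 4, 5}  B2 = {2, 3, 5, 6}  B3 = {1, 3, 5, 6}
Tree: B1–B2, B2–B3

Each bag holds 4 vertices, so the decomposition has width 3, which upper-bounds the treewidth. For the lower bound, the 4 vertices {1, 3, 5, 6} are pairwise adjacent, and any tree decomposition puts a clique entirely inside one bag — forcing width ≥ 3. Combining the bounds, tw(G) = 3.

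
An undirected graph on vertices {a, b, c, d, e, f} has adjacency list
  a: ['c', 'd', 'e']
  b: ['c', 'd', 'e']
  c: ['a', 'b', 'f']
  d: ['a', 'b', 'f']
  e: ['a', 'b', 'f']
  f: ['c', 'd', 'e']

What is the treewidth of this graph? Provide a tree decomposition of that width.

Every bag has size at most 4, so the width is 4 − 1 = 3 and tw(G) ≤ 3. For the lower bound: the 4 vertex sets {b,c}, {a,e}, {f}, {d} are disjoint, each induces a connected subgraph, and every pair is joined by at least one edge of G. Contracting each set to a single vertex therefore yields K_{4} as a minor, and since treewidth is minor-monotone, tw(G) ≥ tw(K_{4}) = 3. Combining the bounds, tw(G) = 3.

Treewidth 3.
One such decomposition:
Bags: B1 = {a, b, c, f}  B2 = {a, b, e, f}  B3 = {a, b, d, f}
Tree: B1–B2, B2–B3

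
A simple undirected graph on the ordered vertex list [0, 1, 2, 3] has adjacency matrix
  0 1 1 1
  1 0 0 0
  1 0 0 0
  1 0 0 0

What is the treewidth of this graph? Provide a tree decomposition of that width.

Treewidth 1.
One such decomposition:
Bags: B1 = {0, 3}  B2 = {0, 1}  B3 = {0, 2}
Tree: B1–B2, B1–B3

Each bag holds 2 vertices, so the decomposition has width 1, which upper-bounds the treewidth. Any graph with an edge has treewidth ≥ 1, and G has the edge 3–0. Therefore the treewidth is 1.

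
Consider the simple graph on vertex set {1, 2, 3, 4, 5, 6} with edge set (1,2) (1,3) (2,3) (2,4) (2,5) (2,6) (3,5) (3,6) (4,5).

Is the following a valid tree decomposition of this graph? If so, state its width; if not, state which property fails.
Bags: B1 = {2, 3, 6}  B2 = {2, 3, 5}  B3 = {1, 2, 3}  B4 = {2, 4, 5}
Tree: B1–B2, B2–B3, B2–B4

Checking the three conditions: (i) the bags cover all of {1, 2, 3, 4, 5, 6}; (ii) for each edge, some bag contains both endpoints; (iii) the bags containing any fixed vertex form a subtree. All hold, so the decomposition is valid with width 3 − 1 = 2.

Yes; width 2.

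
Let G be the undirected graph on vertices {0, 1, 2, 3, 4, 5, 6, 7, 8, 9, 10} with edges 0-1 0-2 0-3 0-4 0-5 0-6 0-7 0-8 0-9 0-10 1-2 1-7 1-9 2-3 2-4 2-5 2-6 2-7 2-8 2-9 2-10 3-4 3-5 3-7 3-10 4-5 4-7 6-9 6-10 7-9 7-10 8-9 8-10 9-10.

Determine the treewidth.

A width-4 tree decomposition is:
Bags: B1 = {0, 2, 3, 7, 10}  B2 = {0, 2, 3, 4, 7}  B3 = {0, 2, 7, 9, 10}  B4 = {0, 1, 2, 7, 9}  B5 = {0, 2, 6, 9, 10}  B6 = {0, 2, 3, 4, 5}  B7 = {0, 2, 8, 9, 10}
Tree: B1–B2, B1–B3, B3–B4, B3–B5, B2–B6, B3–B7
Every bag has size at most 5, so the width is 5 − 1 = 4 and tw(G) ≤ 4. On the other hand G contains the 5-clique {0, 2, 8, 9, 10}. A clique must lie in a single bag of any decomposition, so no decomposition can have width below 4. Hence tw(G) = 4 exactly.

4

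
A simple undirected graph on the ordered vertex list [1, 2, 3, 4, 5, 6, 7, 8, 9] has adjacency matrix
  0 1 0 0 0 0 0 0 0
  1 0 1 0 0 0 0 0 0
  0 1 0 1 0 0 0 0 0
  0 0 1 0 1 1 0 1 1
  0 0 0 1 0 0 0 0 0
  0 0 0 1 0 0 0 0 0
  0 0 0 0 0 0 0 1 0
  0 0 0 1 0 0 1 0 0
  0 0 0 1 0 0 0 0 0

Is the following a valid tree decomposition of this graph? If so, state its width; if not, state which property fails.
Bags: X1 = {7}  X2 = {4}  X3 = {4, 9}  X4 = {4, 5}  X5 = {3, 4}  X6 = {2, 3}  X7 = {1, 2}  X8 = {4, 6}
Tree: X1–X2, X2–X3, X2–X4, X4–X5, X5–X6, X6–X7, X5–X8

No — vertex 8 appears in no bag.

A tree decomposition must satisfy three properties: every vertex lies in some bag; for every edge, both endpoints lie together in some bag; and for every vertex, the bags containing it form a connected subtree. Here vertex 8 appears in no bag, so the decomposition is invalid.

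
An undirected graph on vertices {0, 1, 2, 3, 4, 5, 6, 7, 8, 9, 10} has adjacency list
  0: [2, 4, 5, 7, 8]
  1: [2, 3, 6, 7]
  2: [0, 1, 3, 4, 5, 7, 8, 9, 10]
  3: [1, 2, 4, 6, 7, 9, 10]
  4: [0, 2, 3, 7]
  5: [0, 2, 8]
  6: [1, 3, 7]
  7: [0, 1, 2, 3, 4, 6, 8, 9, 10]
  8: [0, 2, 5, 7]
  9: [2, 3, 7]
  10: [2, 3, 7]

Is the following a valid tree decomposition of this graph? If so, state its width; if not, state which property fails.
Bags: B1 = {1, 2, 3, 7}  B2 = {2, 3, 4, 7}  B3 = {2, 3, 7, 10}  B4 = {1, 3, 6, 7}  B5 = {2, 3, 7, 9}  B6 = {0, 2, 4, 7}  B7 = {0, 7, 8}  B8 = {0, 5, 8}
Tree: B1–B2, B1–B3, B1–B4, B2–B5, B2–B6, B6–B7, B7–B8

A tree decomposition must satisfy three properties: every vertex lies in some bag; for every edge, both endpoints lie together in some bag; and for every vertex, the bags containing it form a connected subtree. Here edge (2,8) lies in no bag, so the decomposition is invalid.

No — edge (2,8) lies in no bag.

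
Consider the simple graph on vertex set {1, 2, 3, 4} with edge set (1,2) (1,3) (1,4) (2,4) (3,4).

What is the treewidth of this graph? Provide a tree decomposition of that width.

Each bag holds 3 vertices, so the decomposition has width 2, which upper-bounds the treewidth. For the lower bound, the 3 vertices {1, 2, 4} are pairwise adjacent, and any tree decomposition puts a clique entirely inside one bag — forcing width ≥ 2. Combining the bounds, tw(G) = 2.

Treewidth 2.
Bags: B1 = {1, 2, 4}  B2 = {1, 3, 4}
Tree: B1–B2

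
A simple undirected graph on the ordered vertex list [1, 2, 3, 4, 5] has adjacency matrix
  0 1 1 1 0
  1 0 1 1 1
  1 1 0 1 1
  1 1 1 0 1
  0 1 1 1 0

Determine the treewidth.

A width-3 tree decomposition is:
Bags: B1 = {1, 2, 3, 4}  B2 = {2, 3, 4, 5}
Tree: B1–B2
Every bag has size at most 4, so the width is 4 − 1 = 3 and tw(G) ≤ 3. Conversely, {1, 2, 3, 4} is a clique of size 4, and the vertices of any clique must share a bag in every tree decomposition; so some bag has ≥ 4 vertices and tw(G) ≥ 3. The upper and lower bounds meet at 3, so that is the treewidth.

3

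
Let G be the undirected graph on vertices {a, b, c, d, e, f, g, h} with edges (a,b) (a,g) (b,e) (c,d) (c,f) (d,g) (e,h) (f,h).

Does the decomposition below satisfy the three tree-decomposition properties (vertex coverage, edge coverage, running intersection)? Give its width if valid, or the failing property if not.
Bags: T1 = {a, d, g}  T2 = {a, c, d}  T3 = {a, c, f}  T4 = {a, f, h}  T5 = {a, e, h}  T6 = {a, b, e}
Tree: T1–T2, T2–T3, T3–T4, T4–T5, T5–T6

Yes; width 2.

Every vertex of G appears in some bag (union = {a, b, c, d, e, f, g, h}); every edge is covered by a bag; and for each vertex v the set of bags containing v is connected in the bag tree. The decomposition is therefore valid. The largest bag has 3 vertices, so the width is 2.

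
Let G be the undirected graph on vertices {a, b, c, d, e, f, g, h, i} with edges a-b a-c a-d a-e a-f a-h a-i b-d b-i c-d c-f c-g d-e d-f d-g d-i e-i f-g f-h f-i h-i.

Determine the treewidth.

3

A width-3 tree decomposition is:
Bags: B1 = {a, c, d, f}  B2 = {a, d, f, i}  B3 = {a, b, d, i}  B4 = {c, d, f, g}  B5 = {a, d, e, i}  B6 = {a, f, h, i}
Tree: B1–B2, B2–B3, B1–B4, B2–B5, B2–B6
Every bag has size at most 4, so the width is 4 − 1 = 3 and tw(G) ≤ 3. Conversely, {c, d, f, g} is a clique of size 4, and the vertices of any clique must share a bag in every tree decomposition; so some bag has ≥ 4 vertices and tw(G) ≥ 3. Combining the bounds, tw(G) = 3.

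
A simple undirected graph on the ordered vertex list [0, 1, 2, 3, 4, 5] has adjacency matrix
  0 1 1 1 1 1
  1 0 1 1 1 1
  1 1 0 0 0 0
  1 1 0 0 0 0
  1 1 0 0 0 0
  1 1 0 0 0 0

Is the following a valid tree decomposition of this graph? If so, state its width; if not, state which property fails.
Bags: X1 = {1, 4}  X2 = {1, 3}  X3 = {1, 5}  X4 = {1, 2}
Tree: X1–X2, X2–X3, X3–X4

A tree decomposition must satisfy three properties: every vertex lies in some bag; for every edge, both endpoints lie together in some bag; and for every vertex, the bags containing it form a connected subtree. Here vertex 0 appears in no bag, so the decomposition is invalid.

No — vertex 0 appears in no bag.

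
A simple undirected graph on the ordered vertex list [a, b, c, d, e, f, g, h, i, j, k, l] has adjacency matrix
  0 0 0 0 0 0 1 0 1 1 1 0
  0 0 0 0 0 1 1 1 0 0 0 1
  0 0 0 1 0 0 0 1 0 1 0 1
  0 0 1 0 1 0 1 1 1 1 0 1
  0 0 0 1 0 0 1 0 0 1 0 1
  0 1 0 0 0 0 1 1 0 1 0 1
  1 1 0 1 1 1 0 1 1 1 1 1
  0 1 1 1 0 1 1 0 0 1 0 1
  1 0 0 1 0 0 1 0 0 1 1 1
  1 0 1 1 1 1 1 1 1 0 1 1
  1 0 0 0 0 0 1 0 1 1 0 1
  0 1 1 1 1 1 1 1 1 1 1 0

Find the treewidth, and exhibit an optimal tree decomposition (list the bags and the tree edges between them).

Treewidth 4.
Bags: B1 = {d, g, h, j, l}  B2 = {d, g, i, j, l}  B3 = {g, i, j, k, l}  B4 = {a, g, i, j, k}  B5 = {c, d, h, j, l}  B6 = {d, e, g, j, l}  B7 = {f, g, h, j, l}  B8 = {b, f, g, h, l}
Tree: B1–B2, B2–B3, B3–B4, B1–B5, B2–B6, B1–B7, B7–B8

The largest bag has 5 vertices, giving width 4; this decomposition certifies tw(G) ≤ 4. For the lower bound, the 5 vertices {a, g, i, j, k} are pairwise adjacent, and any tree decomposition puts a clique entirely inside one bag — forcing width ≥ 4. Therefore the treewidth is 4.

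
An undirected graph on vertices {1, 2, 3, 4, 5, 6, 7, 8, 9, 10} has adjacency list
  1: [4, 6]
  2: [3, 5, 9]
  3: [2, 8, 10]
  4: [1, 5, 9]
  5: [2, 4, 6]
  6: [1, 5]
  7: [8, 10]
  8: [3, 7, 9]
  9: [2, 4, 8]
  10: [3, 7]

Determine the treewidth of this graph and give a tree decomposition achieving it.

Each bag holds 3 vertices, so the decomposition has width 2, which upper-bounds the treewidth. For the lower bound, G contains the cycle 10–7–8–3–10, so G is not a forest; only forests have treewidth ≤ 1, hence tw(G) ≥ 2. Combining the bounds, tw(G) = 2.

Treewidth 2.
One optimal decomposition is:
Bags: B1 = {3, 7, 10}  B2 = {3, 7, 8}  B3 = {2, 3, 8}  B4 = {2, 8, 9}  B5 = {2, 5, 9}  B6 = {4, 5, 9}  B7 = {4, 5, 6}  B8 = {1, 4, 6}
Tree: B1–B2, B2–B3, B3–B4, B4–B5, B5–B6, B6–B7, B7–B8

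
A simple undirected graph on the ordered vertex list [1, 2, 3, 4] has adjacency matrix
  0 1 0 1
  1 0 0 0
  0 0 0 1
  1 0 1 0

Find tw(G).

1

A width-1 tree decomposition is:
Bags: B1 = {3, 4}  B2 = {1, 4}  B3 = {1, 2}
Tree: B1–B2, B2–B3
Each bag holds 2 vertices, so the decomposition has width 1, which upper-bounds the treewidth. Since G has at least one edge (e.g. 3–4), it is not an edgeless graph, so tw(G) ≥ 1. Therefore the treewidth is 1.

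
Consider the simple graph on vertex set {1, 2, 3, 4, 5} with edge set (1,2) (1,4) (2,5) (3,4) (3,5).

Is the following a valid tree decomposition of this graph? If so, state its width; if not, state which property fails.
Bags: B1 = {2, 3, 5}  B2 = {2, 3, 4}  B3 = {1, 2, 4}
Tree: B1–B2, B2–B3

Yes; width 2.

Checking the three conditions: (i) the bags cover all of {1, 2, 3, 4, 5}; (ii) for each edge, some bag contains both endpoints; (iii) the bags containing any fixed vertex form a subtree. All hold, so the decomposition is valid with width 3 − 1 = 2.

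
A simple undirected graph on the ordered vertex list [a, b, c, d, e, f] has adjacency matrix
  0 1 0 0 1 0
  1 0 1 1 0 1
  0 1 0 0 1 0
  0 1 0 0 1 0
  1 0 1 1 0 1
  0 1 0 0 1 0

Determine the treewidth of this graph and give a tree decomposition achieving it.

Every bag has size at most 3, so the width is 3 − 1 = 2 and tw(G) ≤ 2. Since e–a–b–d–e is a cycle in G, G is not acyclic. Forests are exactly the graphs of treewidth ≤ 1, so tw(G) ≥ 2. The upper and lower bounds meet at 2, so that is the treewidth.

Treewidth 2.
One optimal decomposition is:
Bags: B1 = {a, b, e}  B2 = {b, d, e}  B3 = {b, c, e}  B4 = {b, e, f}
Tree: B1–B2, B2–B3, B3–B4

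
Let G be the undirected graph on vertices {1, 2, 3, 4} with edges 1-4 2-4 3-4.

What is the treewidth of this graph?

A width-1 tree decomposition is:
Bags: B1 = {2, 4}  B2 = {3, 4}  B3 = {1, 4}
Tree: B1–B2, B1–B3
Every bag has size at most 2, so the width is 2 − 1 = 1 and tw(G) ≤ 1. Since G has at least one edge (e.g. 4–2), it is not an edgeless graph, so tw(G) ≥ 1. Combining the bounds, tw(G) = 1.

1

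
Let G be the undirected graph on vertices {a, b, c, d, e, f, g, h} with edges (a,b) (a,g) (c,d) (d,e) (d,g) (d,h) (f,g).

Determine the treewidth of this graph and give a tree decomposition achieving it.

Every bag has size at most 2, so the width is 2 − 1 = 1 and tw(G) ≤ 1. G has an edge, so its treewidth is at least 1. The upper and lower bounds meet at 1, so that is the treewidth.

Treewidth 1.
Bags: B1 = {a, g}  B2 = {f, g}  B3 = {a, b}  B4 = {d, g}  B5 = {d, e}  B6 = {c, d}  B7 = {d, h}
Tree: B1–B2, B1–B3, B1–B4, B4–B5, B4–B6, B4–B7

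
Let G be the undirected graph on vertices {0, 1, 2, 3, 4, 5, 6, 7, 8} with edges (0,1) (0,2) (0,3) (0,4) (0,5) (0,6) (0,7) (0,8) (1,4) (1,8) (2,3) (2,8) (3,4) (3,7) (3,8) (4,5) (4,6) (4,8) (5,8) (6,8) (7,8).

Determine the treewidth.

A width-3 tree decomposition is:
Bags: B1 = {0, 1, 4, 8}  B2 = {0, 3, 4, 8}  B3 = {0, 2, 3, 8}  B4 = {0, 4, 5, 8}  B5 = {0, 3, 7, 8}  B6 = {0, 4, 6, 8}
Tree: B1–B2, B2–B3, B1–B4, B2–B5, B2–B6
The largest bag has 4 vertices, giving width 3; this decomposition certifies tw(G) ≤ 3. Conversely, {0, 2, 3, 8} is a clique of size 4, and the vertices of any clique must share a bag in every tree decomposition; so some bag has ≥ 4 vertices and tw(G) ≥ 3. The upper and lower bounds meet at 3, so that is the treewidth.

3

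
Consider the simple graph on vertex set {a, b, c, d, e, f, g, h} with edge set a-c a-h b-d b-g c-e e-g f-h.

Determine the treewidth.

1

A width-1 tree decomposition is:
Bags: B1 = {b, d}  B2 = {b, g}  B3 = {e, g}  B4 = {c, e}  B5 = {a, c}  B6 = {a, h}  B7 = {f, h}
Tree: B1–B2, B2–B3, B3–B4, B4–B5, B5–B6, B6–B7
The largest bag has 2 vertices, giving width 1; this decomposition certifies tw(G) ≤ 1. G has an edge, so its treewidth is at least 1. Hence tw(G) = 1 exactly.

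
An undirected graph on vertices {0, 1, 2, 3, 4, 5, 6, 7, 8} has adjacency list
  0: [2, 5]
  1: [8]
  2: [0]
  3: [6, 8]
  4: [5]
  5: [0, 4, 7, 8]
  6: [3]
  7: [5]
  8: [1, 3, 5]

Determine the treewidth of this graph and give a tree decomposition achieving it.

The largest bag has 2 vertices, giving width 1; this decomposition certifies tw(G) ≤ 1. Since G has at least one edge (e.g. 4–5), it is not an edgeless graph, so tw(G) ≥ 1. Therefore the treewidth is 1.

Treewidth 1.
Bags: B1 = {4, 5}  B2 = {5, 8}  B3 = {0, 5}  B4 = {3, 8}  B5 = {1, 8}  B6 = {0, 2}  B7 = {3, 6}  B8 = {5, 7}
Tree: B1–B2, B2–B3, B2–B4, B2–B5, B3–B6, B4–B7, B1–B8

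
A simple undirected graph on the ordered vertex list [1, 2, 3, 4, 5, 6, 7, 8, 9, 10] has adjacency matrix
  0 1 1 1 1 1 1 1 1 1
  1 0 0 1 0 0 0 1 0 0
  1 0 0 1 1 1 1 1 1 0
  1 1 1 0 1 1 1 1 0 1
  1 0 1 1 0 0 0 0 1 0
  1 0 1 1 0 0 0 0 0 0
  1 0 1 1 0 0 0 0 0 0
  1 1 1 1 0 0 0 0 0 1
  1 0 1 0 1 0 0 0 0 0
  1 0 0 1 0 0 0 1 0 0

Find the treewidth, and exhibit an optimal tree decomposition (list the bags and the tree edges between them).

Treewidth 3.
One such decomposition:
Bags: B1 = {1, 3, 4, 5}  B2 = {1, 3, 4, 7}  B3 = {1, 3, 4, 6}  B4 = {1, 3, 4, 8}  B5 = {1, 2, 4, 8}  B6 = {1, 3, 5, 9}  B7 = {1, 4, 8, 10}
Tree: B1–B2, B1–B3, B1–B4, B4–B5, B1–B6, B4–B7

Every bag has size at most 4, so the width is 4 − 1 = 3 and tw(G) ≤ 3. For the lower bound, the 4 vertices {1, 3, 5, 9} are pairwise adjacent, and any tree decomposition puts a clique entirely inside one bag — forcing width ≥ 3. Hence tw(G) = 3 exactly.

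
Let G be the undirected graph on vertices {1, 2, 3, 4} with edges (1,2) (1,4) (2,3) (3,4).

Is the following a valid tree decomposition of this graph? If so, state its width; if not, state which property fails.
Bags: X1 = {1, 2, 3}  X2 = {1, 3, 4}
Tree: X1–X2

Every vertex of G appears in some bag (union = {1, 2, 3, 4}); every edge is covered by a bag; and for each vertex v the set of bags containing v is connected in the bag tree. The decomposition is therefore valid. The largest bag has 3 vertices, so the width is 2.

Yes; width 2.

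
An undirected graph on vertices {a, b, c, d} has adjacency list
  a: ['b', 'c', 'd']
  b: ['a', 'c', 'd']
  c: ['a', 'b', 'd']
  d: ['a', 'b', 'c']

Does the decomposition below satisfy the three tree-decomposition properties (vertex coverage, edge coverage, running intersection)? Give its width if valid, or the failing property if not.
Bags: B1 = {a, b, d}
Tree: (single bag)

A tree decomposition must satisfy three properties: every vertex lies in some bag; for every edge, both endpoints lie together in some bag; and for every vertex, the bags containing it form a connected subtree. Here vertex c appears in no bag, so the decomposition is invalid.

No — vertex c appears in no bag.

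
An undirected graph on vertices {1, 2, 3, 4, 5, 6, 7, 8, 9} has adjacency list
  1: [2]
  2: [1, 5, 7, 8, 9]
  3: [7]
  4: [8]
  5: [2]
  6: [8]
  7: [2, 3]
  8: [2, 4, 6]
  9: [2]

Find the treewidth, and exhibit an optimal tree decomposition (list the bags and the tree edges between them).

Every bag has size at most 2, so the width is 2 − 1 = 1 and tw(G) ≤ 1. Since G has at least one edge (e.g. 2–9), it is not an edgeless graph, so tw(G) ≥ 1. Hence tw(G) = 1 exactly.

Treewidth 1.
One such decomposition:
Bags: B1 = {2, 9}  B2 = {2, 8}  B3 = {1, 2}  B4 = {2, 5}  B5 = {2, 7}  B6 = {3, 7}  B7 = {4, 8}  B8 = {6, 8}
Tree: B1–B2, B1–B3, B1–B4, B1–B5, B5–B6, B2–B7, B7–B8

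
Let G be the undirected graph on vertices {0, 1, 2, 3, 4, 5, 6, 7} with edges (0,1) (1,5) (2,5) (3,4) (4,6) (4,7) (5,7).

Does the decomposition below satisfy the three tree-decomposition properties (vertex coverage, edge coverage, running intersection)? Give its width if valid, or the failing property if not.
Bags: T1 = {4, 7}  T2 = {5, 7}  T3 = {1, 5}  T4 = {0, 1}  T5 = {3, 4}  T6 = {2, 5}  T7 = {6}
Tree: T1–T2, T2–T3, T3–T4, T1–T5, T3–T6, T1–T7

A tree decomposition must satisfy three properties: every vertex lies in some bag; for every edge, both endpoints lie together in some bag; and for every vertex, the bags containing it form a connected subtree. Here edge (4,6) lies in no bag, so the decomposition is invalid.

No — edge (4,6) lies in no bag.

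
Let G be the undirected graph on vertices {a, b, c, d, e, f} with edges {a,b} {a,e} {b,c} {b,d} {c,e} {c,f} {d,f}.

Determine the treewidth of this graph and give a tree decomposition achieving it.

Treewidth 2.
One optimal decomposition is:
Bags: B1 = {a, c, e}  B2 = {a, b, c}  B3 = {b, c, f}  B4 = {b, d, f}
Tree: B1–B2, B2–B3, B3–B4

The largest bag has 3 vertices, giving width 2; this decomposition certifies tw(G) ≤ 2. For the lower bound, G contains the cycle e–a–b–c–e, so G is not a forest; only forests have treewidth ≤ 1, hence tw(G) ≥ 2. Hence tw(G) = 2 exactly.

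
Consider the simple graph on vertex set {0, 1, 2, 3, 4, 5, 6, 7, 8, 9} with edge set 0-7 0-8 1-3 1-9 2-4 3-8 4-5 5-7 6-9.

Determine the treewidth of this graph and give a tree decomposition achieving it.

Every bag has size at most 2, so the width is 2 − 1 = 1 and tw(G) ≤ 1. Since G has at least one edge (e.g. 2–4), it is not an edgeless graph, so tw(G) ≥ 1. Therefore the treewidth is 1.

Treewidth 1.
One optimal decomposition is:
Bags: B1 = {2, 4}  B2 = {4, 5}  B3 = {5, 7}  B4 = {0, 7}  B5 = {0, 8}  B6 = {3, 8}  B7 = {1, 3}  B8 = {1, 9}  B9 = {6, 9}
Tree: B1–B2, B2–B3, B3–B4, B4–B5, B5–B6, B6–B7, B7–B8, B8–B9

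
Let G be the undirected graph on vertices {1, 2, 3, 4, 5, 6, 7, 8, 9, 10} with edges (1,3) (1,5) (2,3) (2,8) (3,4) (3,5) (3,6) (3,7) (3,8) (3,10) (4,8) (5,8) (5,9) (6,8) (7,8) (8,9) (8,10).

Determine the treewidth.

2

A width-2 tree decomposition is:
Bags: B1 = {2, 3, 8}  B2 = {3, 6, 8}  B3 = {3, 8, 10}  B4 = {3, 7, 8}  B5 = {3, 4, 8}  B6 = {3, 5, 8}  B7 = {1, 3, 5}  B8 = {5, 8, 9}
Tree: B1–B2, B2–B3, B3–B4, B4–B5, B3–B6, B6–B7, B6–B8
The largest bag has 3 vertices, giving width 2; this decomposition certifies tw(G) ≤ 2. On the other hand G contains the 3-clique {5, 8, 9}. A clique must lie in a single bag of any decomposition, so no decomposition can have width below 2. Hence tw(G) = 2 exactly.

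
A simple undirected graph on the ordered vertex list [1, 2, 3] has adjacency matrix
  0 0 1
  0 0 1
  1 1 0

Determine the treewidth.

1

A width-1 tree decomposition is:
Bags: B1 = {1, 3}  B2 = {2, 3}
Tree: B1–B2
Each bag holds 2 vertices, so the decomposition has width 1, which upper-bounds the treewidth. G has an edge, so its treewidth is at least 1. Therefore the treewidth is 1.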